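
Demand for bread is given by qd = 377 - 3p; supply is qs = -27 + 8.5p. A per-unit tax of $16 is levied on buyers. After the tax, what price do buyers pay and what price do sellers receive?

Buyers pay 1080/23, sellers receive 712/23

Pre-tax equilibrium: p* = 808/23, q* = 6247/23.
Tax on buyers shifts demand to qd = 377 − 3(p + 16) = 329 - 3p.
329 - 3p = -27 + 8.5p gives seller price ps = 712/23; buyers pay pb = 712/23 + 16 = 1080/23.
New quantity: q = 377 − 3(1080/23) = 5431/23.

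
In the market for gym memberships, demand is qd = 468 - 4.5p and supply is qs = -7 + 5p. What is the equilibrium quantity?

Set qd = qs: 468 - 4.5p = -7 + 5p.
475 = 9.5p, so p* = 50.
q* = 468 − 4.5(50) = 243.

q* = 243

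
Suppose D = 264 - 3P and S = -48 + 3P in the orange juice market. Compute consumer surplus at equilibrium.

Equilibrium: 264 - 3P = -48 + 3P gives P* = 52, Q* = 108.
Demand choke price (D = 0): P = 88.
CS = ½(88 − 52)(108) = 1944.

Consumer surplus = 1944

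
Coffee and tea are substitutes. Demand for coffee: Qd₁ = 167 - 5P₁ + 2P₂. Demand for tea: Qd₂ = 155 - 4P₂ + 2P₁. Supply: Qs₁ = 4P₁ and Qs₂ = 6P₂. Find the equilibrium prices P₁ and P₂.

Market 1: 167 - 5P₁ + 2P₂ = 4P₁ → 9P₁ - 2P₂ = 167.
Market 2: 10P₂ - 2P₁ = 155.
Eliminating P₂: 10×(1) + 2×(2) gives 86P₁ = 1980, so P₁ = 990/43.
Back-substitute into (2): P₂ = (155 + 2×990/43) / 10 = 1729/86.

P₁ = 990/43, P₂ = 1729/86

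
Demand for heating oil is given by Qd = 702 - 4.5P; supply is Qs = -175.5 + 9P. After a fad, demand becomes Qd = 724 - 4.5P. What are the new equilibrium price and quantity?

P' = 1799/27, Q' = 2545/6

Original equilibrium: P* = 65, Q* = 409.5.
New equilibrium: 724 - 4.5P = -175.5 + 9P, so 899.5 = 13.5P and P' = 1799/27; Q' = 724 − 4.5(1799/27) = 2545/6.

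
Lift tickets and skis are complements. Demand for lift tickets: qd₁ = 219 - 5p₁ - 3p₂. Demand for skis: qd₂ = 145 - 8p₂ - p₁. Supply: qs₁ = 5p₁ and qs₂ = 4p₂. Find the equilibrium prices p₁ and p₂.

Market 1: 219 - 5p₁ - 3p₂ = 5p₁ → 10p₁ + 3p₂ = 219.
Market 2: 12p₂ + p₁ = 145.
Eliminating p₂: 12×(1) − 3×(2) gives 117p₁ = 2193, so p₁ = 731/39.
Back-substitute into (2): p₂ = (145 − 1×731/39) / 12 = 1231/117.

p₁ = 731/39, p₂ = 1231/117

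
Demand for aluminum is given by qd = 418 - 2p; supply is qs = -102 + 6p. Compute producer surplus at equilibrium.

Producer surplus = 6912

Equilibrium: 418 - 2p = -102 + 6p gives p* = 65, q* = 288.
Supply starts at p = 17 (where qs = 0).
PS = ½(65 − 17)(288) = 6912.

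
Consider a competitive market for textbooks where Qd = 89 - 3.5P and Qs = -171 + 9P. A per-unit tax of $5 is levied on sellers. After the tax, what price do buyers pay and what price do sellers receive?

Pre-tax equilibrium: P* = 20.8, Q* = 16.2.
Tax on sellers shifts supply to Qs = -171 + 9(P − 5) = -216 + 9P.
89 - 3.5P = -216 + 9P gives buyer price Pb = 24.4; sellers receive Ps = 24.4 − 5 = 19.4.
New quantity: Q = 89 − 3.5(24.4) = 3.6.

Buyers pay $24.4, sellers receive $19.4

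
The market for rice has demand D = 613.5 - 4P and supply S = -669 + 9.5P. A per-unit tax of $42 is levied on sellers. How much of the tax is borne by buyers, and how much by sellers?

Pre-tax equilibrium: P* = 95, Q* = 233.5.
Tax on sellers shifts supply to S = -669 + 9.5(P − 42) = -1068 + 9.5P.
613.5 - 4P = -1068 + 9.5P gives buyer price Pb = 1121/9; sellers receive Ps = 1121/9 − 42 = 743/9.
New quantity: Q = 613.5 − 4(1121/9) = 2075/18.
Buyer burden = 1121/9 − 95 = 266/9; seller burden = 95 − 743/9 = 112/9.

Buyers bear 266/9, sellers bear 112/9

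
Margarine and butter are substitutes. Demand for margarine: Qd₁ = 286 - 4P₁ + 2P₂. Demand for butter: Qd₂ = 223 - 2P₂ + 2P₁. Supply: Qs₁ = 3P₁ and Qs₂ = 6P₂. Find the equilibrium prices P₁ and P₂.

P₁ = 1367/26, P₂ = 2133/52

Market 1: 286 - 4P₁ + 2P₂ = 3P₁ → 7P₁ - 2P₂ = 286.
Market 2: 8P₂ - 2P₁ = 223.
Eliminating P₂: 8×(1) + 2×(2) gives 52P₁ = 2734, so P₁ = 1367/26.
Back-substitute into (2): P₂ = (223 + 2×1367/26) / 8 = 2133/52.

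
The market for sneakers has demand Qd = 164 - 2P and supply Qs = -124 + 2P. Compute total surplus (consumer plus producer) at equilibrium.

Total surplus = 200

Equilibrium: 164 - 2P = -124 + 2P gives P* = 72, Q* = 20.
Demand choke price: P = 82; supply starts at P = 62.
CS = ½(82 − 72)(20) = 100; PS = ½(72 − 62)(20) = 100.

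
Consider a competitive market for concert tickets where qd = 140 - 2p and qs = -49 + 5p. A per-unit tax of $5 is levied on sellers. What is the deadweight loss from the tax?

Pre-tax equilibrium: p* = 27, q* = 86.
Tax on sellers shifts supply to qs = -49 + 5(p − 5) = -74 + 5p.
140 - 2p = -74 + 5p gives buyer price pb = 214/7; sellers receive ps = 214/7 − 5 = 179/7.
New quantity: q = 140 − 2(214/7) = 552/7.
DWL = ½ × 5 × (86 − 552/7) = 125/7.

Deadweight loss = 125/7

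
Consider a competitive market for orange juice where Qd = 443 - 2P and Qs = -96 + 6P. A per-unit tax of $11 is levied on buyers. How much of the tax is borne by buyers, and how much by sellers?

Buyers bear $8.25, sellers bear $2.75

Pre-tax equilibrium: P* = 67.375, Q* = 308.25.
Tax on buyers shifts demand to Qd = 443 − 2(P + 11) = 421 - 2P.
421 - 2P = -96 + 6P gives seller price Ps = 64.625; buyers pay Pb = 64.625 + 11 = 75.625.
New quantity: Q = 443 − 2(75.625) = 291.75.
Buyer burden = 75.625 − 67.375 = 8.25; seller burden = 67.375 − 64.625 = 2.75.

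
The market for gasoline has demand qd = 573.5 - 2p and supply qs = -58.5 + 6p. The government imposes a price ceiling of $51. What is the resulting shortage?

Equilibrium price would be p* = 79, so the ceiling at 51 binds.
At p = 51: qd = 573.5 − 2(51) = 471.5, qs = -58.5 + 6(51) = 247.5.
Shortage = 471.5 − 247.5 = 224.

Shortage = 224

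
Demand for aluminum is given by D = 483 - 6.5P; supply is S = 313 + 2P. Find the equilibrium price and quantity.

Set D = S: 483 - 6.5P = 313 + 2P.
170 = 8.5P, so P* = 20.
Q* = 483 − 6.5(20) = 353.

P* = 20, Q* = 353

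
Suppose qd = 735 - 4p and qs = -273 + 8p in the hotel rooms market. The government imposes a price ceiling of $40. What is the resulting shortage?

Equilibrium price would be p* = 84, so the ceiling at 40 binds.
At p = 40: qd = 735 − 4(40) = 575, qs = -273 + 8(40) = 47.
Shortage = 575 − 47 = 528.

Shortage = 528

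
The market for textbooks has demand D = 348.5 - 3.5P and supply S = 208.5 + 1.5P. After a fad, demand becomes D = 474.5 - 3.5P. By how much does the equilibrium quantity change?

Original equilibrium: P* = 28, Q* = 250.5.
New equilibrium: 474.5 - 3.5P = 208.5 + 1.5P, so 266 = 5P and P' = 53.2; Q' = 474.5 − 3.5(53.2) = 288.3.
Change in quantity: 288.3 − 250.5 = 37.8.

ΔQ = 37.8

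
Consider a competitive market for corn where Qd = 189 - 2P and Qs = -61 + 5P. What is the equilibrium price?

P* = 250/7

Set Qd = Qs: 189 - 2P = -61 + 5P.
250 = 7P, so P* = 250/7.
Q* = 189 − 2(250/7) = 823/7.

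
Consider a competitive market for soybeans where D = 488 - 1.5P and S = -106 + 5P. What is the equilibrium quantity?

Set D = S: 488 - 1.5P = -106 + 5P.
594 = 6.5P, so P* = 1188/13.
Q* = 488 − 1.5(1188/13) = 4562/13.

Q* = 4562/13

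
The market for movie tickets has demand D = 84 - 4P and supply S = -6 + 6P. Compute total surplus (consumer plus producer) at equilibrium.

Total surplus = 480

Equilibrium: 84 - 4P = -6 + 6P gives P* = 9, Q* = 48.
Demand choke price: P = 21; supply starts at P = 1.
CS = ½(21 − 9)(48) = 288; PS = ½(9 − 1)(48) = 192.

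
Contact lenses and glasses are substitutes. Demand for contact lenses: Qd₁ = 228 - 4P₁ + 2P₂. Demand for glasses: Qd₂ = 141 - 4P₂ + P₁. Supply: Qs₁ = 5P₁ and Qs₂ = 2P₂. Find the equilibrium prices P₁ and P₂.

Market 1: 228 - 4P₁ + 2P₂ = 5P₁ → 9P₁ - 2P₂ = 228.
Market 2: 6P₂ - P₁ = 141.
Eliminating P₂: 6×(1) + 2×(2) gives 52P₁ = 1650, so P₁ = 825/26.
Back-substitute into (2): P₂ = (141 + 1×825/26) / 6 = 1497/52.

P₁ = 825/26, P₂ = 1497/52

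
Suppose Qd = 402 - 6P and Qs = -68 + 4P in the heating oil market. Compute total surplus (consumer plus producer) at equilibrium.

Equilibrium: 402 - 6P = -68 + 4P gives P* = 47, Q* = 120.
Demand choke price: P = 67; supply starts at P = 17.
CS = ½(67 − 47)(120) = 1200; PS = ½(47 − 17)(120) = 1800.

Total surplus = 3000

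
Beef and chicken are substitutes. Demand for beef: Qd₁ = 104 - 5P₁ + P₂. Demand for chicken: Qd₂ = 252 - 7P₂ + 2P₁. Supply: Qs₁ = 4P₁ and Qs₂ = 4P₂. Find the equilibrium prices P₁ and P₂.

Market 1: 104 - 5P₁ + P₂ = 4P₁ → 9P₁ - P₂ = 104.
Market 2: 11P₂ - 2P₁ = 252.
Eliminating P₂: 11×(1) + 1×(2) gives 97P₁ = 1396, so P₁ = 1396/97.
Back-substitute into (2): P₂ = (252 + 2×1396/97) / 11 = 2476/97.

P₁ = 1396/97, P₂ = 2476/97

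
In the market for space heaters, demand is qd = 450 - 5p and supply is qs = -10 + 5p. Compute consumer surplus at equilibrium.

Equilibrium: 450 - 5p = -10 + 5p gives p* = 46, q* = 220.
Demand choke price (qd = 0): p = 90.
CS = ½(90 − 46)(220) = 4840.

Consumer surplus = 4840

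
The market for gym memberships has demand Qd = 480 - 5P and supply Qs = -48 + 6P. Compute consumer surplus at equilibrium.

Consumer surplus = 5760

Equilibrium: 480 - 5P = -48 + 6P gives P* = 48, Q* = 240.
Demand choke price (Qd = 0): P = 96.
CS = ½(96 − 48)(240) = 5760.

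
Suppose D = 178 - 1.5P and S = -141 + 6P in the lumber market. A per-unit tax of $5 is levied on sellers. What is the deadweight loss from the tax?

Deadweight loss = 15

Pre-tax equilibrium: P* = 638/15, Q* = 114.2.
Tax on sellers shifts supply to S = -141 + 6(P − 5) = -171 + 6P.
178 - 1.5P = -171 + 6P gives buyer price Pb = 698/15; sellers receive Ps = 698/15 − 5 = 623/15.
New quantity: Q = 178 − 1.5(698/15) = 108.2.
DWL = ½ × 5 × (114.2 − 108.2) = 15.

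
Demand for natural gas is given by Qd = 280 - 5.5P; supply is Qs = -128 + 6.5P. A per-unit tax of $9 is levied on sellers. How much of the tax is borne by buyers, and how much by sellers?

Buyers bear $4.875, sellers bear $4.125

Pre-tax equilibrium: P* = 34, Q* = 93.
Tax on sellers shifts supply to Qs = -128 + 6.5(P − 9) = -186.5 + 6.5P.
280 - 5.5P = -186.5 + 6.5P gives buyer price Pb = 38.875; sellers receive Ps = 38.875 − 9 = 29.875.
New quantity: Q = 280 − 5.5(38.875) = 66.1875.
Buyer burden = 38.875 − 34 = 4.875; seller burden = 34 − 29.875 = 4.125.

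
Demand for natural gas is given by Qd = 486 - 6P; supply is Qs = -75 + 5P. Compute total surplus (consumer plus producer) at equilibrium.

Total surplus = 5940

Equilibrium: 486 - 6P = -75 + 5P gives P* = 51, Q* = 180.
Demand choke price: P = 81; supply starts at P = 15.
CS = ½(81 − 51)(180) = 2700; PS = ½(51 − 15)(180) = 3240.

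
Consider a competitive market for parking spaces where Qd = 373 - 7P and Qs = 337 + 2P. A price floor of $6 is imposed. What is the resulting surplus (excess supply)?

Surplus = 18

Equilibrium price would be P* = 4, so the floor at 6 binds.
At P = 6: Qd = 331, Qs = 349.
Surplus = 349 − 331 = 18.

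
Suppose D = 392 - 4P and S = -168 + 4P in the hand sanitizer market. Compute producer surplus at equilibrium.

Equilibrium: 392 - 4P = -168 + 4P gives P* = 70, Q* = 112.
Supply starts at P = 42 (where S = 0).
PS = ½(70 − 42)(112) = 1568.

Producer surplus = 1568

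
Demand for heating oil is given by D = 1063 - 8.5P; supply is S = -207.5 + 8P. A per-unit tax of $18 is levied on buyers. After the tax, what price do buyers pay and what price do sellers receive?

Buyers pay 943/11, sellers receive 745/11

Pre-tax equilibrium: P* = 77, Q* = 408.5.
Tax on buyers shifts demand to D = 1063 − 8.5(P + 18) = 910 - 8.5P.
910 - 8.5P = -207.5 + 8P gives seller price Ps = 745/11; buyers pay Pb = 745/11 + 18 = 943/11.
New quantity: Q = 1063 − 8.5(943/11) = 7355/22.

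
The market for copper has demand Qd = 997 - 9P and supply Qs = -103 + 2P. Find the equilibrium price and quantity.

P* = 100, Q* = 97

Set Qd = Qs: 997 - 9P = -103 + 2P.
1100 = 11P, so P* = 100.
Q* = 997 − 9(100) = 97.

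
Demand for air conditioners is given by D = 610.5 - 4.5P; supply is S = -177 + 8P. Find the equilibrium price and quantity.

Set D = S: 610.5 - 4.5P = -177 + 8P.
787.5 = 12.5P, so P* = 63.
Q* = 610.5 − 4.5(63) = 327.

P* = 63, Q* = 327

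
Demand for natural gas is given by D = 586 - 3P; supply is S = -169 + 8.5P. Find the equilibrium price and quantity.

Set D = S: 586 - 3P = -169 + 8.5P.
755 = 11.5P, so P* = 1510/23.
Q* = 586 − 3(1510/23) = 8948/23.

P* = 1510/23, Q* = 8948/23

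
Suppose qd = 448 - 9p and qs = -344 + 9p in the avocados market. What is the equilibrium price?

Set qd = qs: 448 - 9p = -344 + 9p.
792 = 18p, so p* = 44.
q* = 448 − 9(44) = 52.

p* = 44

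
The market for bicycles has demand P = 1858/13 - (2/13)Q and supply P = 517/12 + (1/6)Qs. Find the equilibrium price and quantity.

Set the two price expressions equal: 1858/13 - (2/13)Q = 517/12 + (1/6)Q.
15575/156 = (25/78)Q, so Q* = 311.5.
P* = 1858/13 − (2/13)(311.5) = 95.

P* = 95, Q* = 311.5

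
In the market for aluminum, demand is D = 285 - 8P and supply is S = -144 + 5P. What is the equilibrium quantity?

Q* = 21

Set D = S: 285 - 8P = -144 + 5P.
429 = 13P, so P* = 33.
Q* = 285 − 8(33) = 21.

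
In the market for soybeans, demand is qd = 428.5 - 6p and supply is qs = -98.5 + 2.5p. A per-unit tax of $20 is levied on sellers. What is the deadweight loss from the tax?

Deadweight loss = 6000/17

Pre-tax equilibrium: p* = 62, q* = 56.5.
Tax on sellers shifts supply to qs = -98.5 + 2.5(p − 20) = -148.5 + 2.5p.
428.5 - 6p = -148.5 + 2.5p gives buyer price pb = 1154/17; sellers receive ps = 1154/17 − 20 = 814/17.
New quantity: q = 428.5 − 6(1154/17) = 721/34.
DWL = ½ × 20 × (56.5 − 721/34) = 6000/17.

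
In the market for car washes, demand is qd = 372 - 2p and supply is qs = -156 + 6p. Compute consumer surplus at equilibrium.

Equilibrium: 372 - 2p = -156 + 6p gives p* = 66, q* = 240.
Demand choke price (qd = 0): p = 186.
CS = ½(186 − 66)(240) = 14400.

Consumer surplus = 14400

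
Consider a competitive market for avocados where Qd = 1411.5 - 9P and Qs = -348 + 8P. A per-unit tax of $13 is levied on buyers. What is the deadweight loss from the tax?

Pre-tax equilibrium: P* = 103.5, Q* = 480.
Tax on buyers shifts demand to Qd = 1411.5 − 9(P + 13) = 1294.5 - 9P.
1294.5 - 9P = -348 + 8P gives seller price Ps = 3285/34; buyers pay Pb = 3285/34 + 13 = 3727/34.
New quantity: Q = 1411.5 − 9(3727/34) = 7224/17.
DWL = ½ × 13 × (480 − 7224/17) = 6084/17.

Deadweight loss = 6084/17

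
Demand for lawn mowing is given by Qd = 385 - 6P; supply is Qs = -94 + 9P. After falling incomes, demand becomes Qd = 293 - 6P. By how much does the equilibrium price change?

Original equilibrium: P* = 479/15, Q* = 193.4.
New equilibrium: 293 - 6P = -94 + 9P, so 387 = 15P and P' = 25.8; Q' = 293 − 6(25.8) = 138.2.
Change in price: 25.8 − 479/15 = -92/15.

ΔP = -92/15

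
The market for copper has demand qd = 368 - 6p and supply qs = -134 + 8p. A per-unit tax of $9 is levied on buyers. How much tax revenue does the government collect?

Pre-tax equilibrium: p* = 251/7, q* = 1070/7.
Tax on buyers shifts demand to qd = 368 − 6(p + 9) = 314 - 6p.
314 - 6p = -134 + 8p gives seller price ps = 32; buyers pay pb = 32 + 9 = 41.
New quantity: q = 368 − 6(41) = 122.
Revenue = 9 × 122 = 1098.

Tax revenue = 1098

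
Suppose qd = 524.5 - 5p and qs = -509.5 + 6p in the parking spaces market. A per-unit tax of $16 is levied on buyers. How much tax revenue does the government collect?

Pre-tax equilibrium: p* = 94, q* = 54.5.
Tax on buyers shifts demand to qd = 524.5 − 5(p + 16) = 444.5 - 5p.
444.5 - 5p = -509.5 + 6p gives seller price ps = 954/11; buyers pay pb = 954/11 + 16 = 1130/11.
New quantity: q = 524.5 − 5(1130/11) = 239/22.
Revenue = 16 × 239/22 = 1912/11.

Tax revenue = 1912/11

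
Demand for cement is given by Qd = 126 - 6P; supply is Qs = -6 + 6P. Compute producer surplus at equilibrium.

Equilibrium: 126 - 6P = -6 + 6P gives P* = 11, Q* = 60.
Supply starts at P = 1 (where Qs = 0).
PS = ½(11 − 1)(60) = 300.

Producer surplus = 300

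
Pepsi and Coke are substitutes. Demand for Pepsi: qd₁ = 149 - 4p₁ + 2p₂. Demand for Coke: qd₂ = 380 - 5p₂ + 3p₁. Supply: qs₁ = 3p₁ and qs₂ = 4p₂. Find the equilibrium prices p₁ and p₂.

Market 1: 149 - 4p₁ + 2p₂ = 3p₁ → 7p₁ - 2p₂ = 149.
Market 2: 9p₂ - 3p₁ = 380.
Eliminating p₂: 9×(1) + 2×(2) gives 57p₁ = 2101, so p₁ = 2101/57.
Back-substitute into (2): p₂ = (380 + 3×2101/57) / 9 = 3107/57.

p₁ = 2101/57, p₂ = 3107/57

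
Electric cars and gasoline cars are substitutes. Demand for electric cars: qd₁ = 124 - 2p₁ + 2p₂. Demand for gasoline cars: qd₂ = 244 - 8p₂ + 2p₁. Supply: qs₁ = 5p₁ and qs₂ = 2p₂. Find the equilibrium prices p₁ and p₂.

Market 1: 124 - 2p₁ + 2p₂ = 5p₁ → 7p₁ - 2p₂ = 124.
Market 2: 10p₂ - 2p₁ = 244.
Eliminating p₂: 10×(1) + 2×(2) gives 66p₁ = 1728, so p₁ = 288/11.
Back-substitute into (2): p₂ = (244 + 2×288/11) / 10 = 326/11.

p₁ = 288/11, p₂ = 326/11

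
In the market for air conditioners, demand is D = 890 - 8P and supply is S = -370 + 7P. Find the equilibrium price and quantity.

P* = 84, Q* = 218

Set D = S: 890 - 8P = -370 + 7P.
1260 = 15P, so P* = 84.
Q* = 890 − 8(84) = 218.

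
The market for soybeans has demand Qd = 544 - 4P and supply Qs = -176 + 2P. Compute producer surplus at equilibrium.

Producer surplus = 1024

Equilibrium: 544 - 4P = -176 + 2P gives P* = 120, Q* = 64.
Supply starts at P = 88 (where Qs = 0).
PS = ½(120 − 88)(64) = 1024.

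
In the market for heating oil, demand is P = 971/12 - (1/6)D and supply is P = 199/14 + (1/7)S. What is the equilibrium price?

P* = 45

Set the two price expressions equal: 971/12 - (1/6)Q = 199/14 + (1/7)Q.
5603/84 = (13/42)Q, so Q* = 215.5.
P* = 971/12 − (1/6)(215.5) = 45.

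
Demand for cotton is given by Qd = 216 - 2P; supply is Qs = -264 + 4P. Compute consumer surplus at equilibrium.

Equilibrium: 216 - 2P = -264 + 4P gives P* = 80, Q* = 56.
Demand choke price (Qd = 0): P = 108.
CS = ½(108 − 80)(56) = 784.

Consumer surplus = 784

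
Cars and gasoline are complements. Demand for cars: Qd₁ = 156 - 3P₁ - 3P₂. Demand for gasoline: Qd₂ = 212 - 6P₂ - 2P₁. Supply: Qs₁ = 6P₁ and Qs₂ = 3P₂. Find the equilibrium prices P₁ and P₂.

P₁ = 10.24, P₂ = 21.28

Market 1: 156 - 3P₁ - 3P₂ = 6P₁ → 9P₁ + 3P₂ = 156.
Market 2: 9P₂ + 2P₁ = 212.
Eliminating P₂: 9×(1) − 3×(2) gives 75P₁ = 768, so P₁ = 10.24.
Back-substitute into (2): P₂ = (212 − 2×10.24) / 9 = 21.28.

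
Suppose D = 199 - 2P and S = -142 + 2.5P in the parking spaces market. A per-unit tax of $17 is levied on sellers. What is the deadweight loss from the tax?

Deadweight loss = 1445/9

Pre-tax equilibrium: P* = 682/9, Q* = 427/9.
Tax on sellers shifts supply to S = -142 + 2.5(P − 17) = -184.5 + 2.5P.
199 - 2P = -184.5 + 2.5P gives buyer price Pb = 767/9; sellers receive Ps = 767/9 − 17 = 614/9.
New quantity: Q = 199 − 2(767/9) = 257/9.
DWL = ½ × 17 × (427/9 − 257/9) = 1445/9.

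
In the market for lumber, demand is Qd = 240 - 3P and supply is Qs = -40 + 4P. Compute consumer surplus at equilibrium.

Equilibrium: 240 - 3P = -40 + 4P gives P* = 40, Q* = 120.
Demand choke price (Qd = 0): P = 80.
CS = ½(80 − 40)(120) = 2400.

Consumer surplus = 2400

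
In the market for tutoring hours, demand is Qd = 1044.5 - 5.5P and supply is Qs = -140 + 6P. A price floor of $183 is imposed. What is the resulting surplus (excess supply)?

Equilibrium price would be P* = 103, so the floor at 183 binds.
At P = 183: Qd = 38, Qs = 958.
Surplus = 958 − 38 = 920.

Surplus = 920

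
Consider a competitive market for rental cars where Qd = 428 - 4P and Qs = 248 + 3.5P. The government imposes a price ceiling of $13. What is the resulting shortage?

Shortage = 82.5

Equilibrium price would be P* = 24, so the ceiling at 13 binds.
At P = 13: Qd = 428 − 4(13) = 376, Qs = 248 + 3.5(13) = 293.5.
Shortage = 376 − 293.5 = 82.5.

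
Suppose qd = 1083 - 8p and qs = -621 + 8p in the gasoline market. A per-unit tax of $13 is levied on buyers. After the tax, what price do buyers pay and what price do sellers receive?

Pre-tax equilibrium: p* = 106.5, q* = 231.
Tax on buyers shifts demand to qd = 1083 − 8(p + 13) = 979 - 8p.
979 - 8p = -621 + 8p gives seller price ps = 100; buyers pay pb = 100 + 13 = 113.
New quantity: q = 1083 − 8(113) = 179.

Buyers pay $113, sellers receive $100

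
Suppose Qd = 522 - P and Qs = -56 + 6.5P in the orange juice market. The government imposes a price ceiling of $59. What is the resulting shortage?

Shortage = 135.5

Equilibrium price would be P* = 1156/15, so the ceiling at 59 binds.
At P = 59: Qd = 522 − 1(59) = 463, Qs = -56 + 6.5(59) = 327.5.
Shortage = 463 − 327.5 = 135.5.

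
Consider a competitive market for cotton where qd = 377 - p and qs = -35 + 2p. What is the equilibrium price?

Set qd = qs: 377 - p = -35 + 2p.
412 = 3p, so p* = 412/3.
q* = 377 − 1(412/3) = 719/3.

p* = 412/3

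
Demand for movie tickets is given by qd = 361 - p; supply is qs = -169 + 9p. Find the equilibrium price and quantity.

p* = 53, q* = 308

Set qd = qs: 361 - p = -169 + 9p.
530 = 10p, so p* = 53.
q* = 361 − 1(53) = 308.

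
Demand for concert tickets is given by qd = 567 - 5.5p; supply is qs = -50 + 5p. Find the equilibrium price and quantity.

Set qd = qs: 567 - 5.5p = -50 + 5p.
617 = 10.5p, so p* = 1234/21.
q* = 567 − 5.5(1234/21) = 5120/21.

p* = 1234/21, q* = 5120/21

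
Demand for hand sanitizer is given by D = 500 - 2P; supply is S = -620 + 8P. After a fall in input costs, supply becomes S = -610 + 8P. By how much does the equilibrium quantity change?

ΔQ = 2

Original equilibrium: P* = 112, Q* = 276.
New equilibrium: 500 - 2P = -610 + 8P, so 1110 = 10P and P' = 111; Q' = 500 − 2(111) = 278.
Change in quantity: 278 − 276 = 2.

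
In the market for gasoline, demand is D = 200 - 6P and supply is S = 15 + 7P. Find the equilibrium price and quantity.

Set D = S: 200 - 6P = 15 + 7P.
185 = 13P, so P* = 185/13.
Q* = 200 − 6(185/13) = 1490/13.

P* = 185/13, Q* = 1490/13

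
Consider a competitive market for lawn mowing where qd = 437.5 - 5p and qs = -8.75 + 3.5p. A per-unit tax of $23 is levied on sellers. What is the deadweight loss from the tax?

Pre-tax equilibrium: p* = 52.5, q* = 175.
Tax on sellers shifts supply to qs = -8.75 + 3.5(p − 23) = -89.25 + 3.5p.
437.5 - 5p = -89.25 + 3.5p gives buyer price pb = 2107/34; sellers receive ps = 2107/34 − 23 = 1325/34.
New quantity: q = 437.5 − 5(2107/34) = 2170/17.
DWL = ½ × 23 × (175 − 2170/17) = 18515/34.

Deadweight loss = 18515/34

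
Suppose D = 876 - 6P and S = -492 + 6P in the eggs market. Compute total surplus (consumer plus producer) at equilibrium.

Total surplus = 6144

Equilibrium: 876 - 6P = -492 + 6P gives P* = 114, Q* = 192.
Demand choke price: P = 146; supply starts at P = 82.
CS = ½(146 − 114)(192) = 3072; PS = ½(114 − 82)(192) = 3072.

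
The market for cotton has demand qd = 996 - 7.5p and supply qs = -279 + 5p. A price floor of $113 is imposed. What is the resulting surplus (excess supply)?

Equilibrium price would be p* = 102, so the floor at 113 binds.
At p = 113: qd = 148.5, qs = 286.
Surplus = 286 − 148.5 = 137.5.

Surplus = 137.5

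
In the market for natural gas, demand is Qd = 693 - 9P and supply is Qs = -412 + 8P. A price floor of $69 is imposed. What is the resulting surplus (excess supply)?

Equilibrium price would be P* = 65, so the floor at 69 binds.
At P = 69: Qd = 72, Qs = 140.
Surplus = 140 − 72 = 68.

Surplus = 68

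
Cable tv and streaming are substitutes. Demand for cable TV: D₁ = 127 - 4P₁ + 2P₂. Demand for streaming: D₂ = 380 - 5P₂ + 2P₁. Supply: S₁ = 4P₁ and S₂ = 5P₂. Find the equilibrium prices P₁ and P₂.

Market 1: 127 - 4P₁ + 2P₂ = 4P₁ → 8P₁ - 2P₂ = 127.
Market 2: 10P₂ - 2P₁ = 380.
Eliminating P₂: 10×(1) + 2×(2) gives 76P₁ = 2030, so P₁ = 1015/38.
Back-substitute into (2): P₂ = (380 + 2×1015/38) / 10 = 1647/38.

P₁ = 1015/38, P₂ = 1647/38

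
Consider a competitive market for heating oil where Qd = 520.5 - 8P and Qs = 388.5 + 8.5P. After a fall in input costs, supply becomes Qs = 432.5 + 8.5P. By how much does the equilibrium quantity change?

ΔQ = 64/3

Original equilibrium: P* = 8, Q* = 456.5.
New equilibrium: 520.5 - 8P = 432.5 + 8.5P, so 88 = 16.5P and P' = 16/3; Q' = 520.5 − 8(16/3) = 2867/6.
Change in quantity: 2867/6 − 456.5 = 64/3.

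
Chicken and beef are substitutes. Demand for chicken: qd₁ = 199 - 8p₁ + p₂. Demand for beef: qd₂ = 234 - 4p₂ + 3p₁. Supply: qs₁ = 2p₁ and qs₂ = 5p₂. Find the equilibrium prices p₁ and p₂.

Market 1: 199 - 8p₁ + p₂ = 2p₁ → 10p₁ - p₂ = 199.
Market 2: 9p₂ - 3p₁ = 234.
Eliminating p₂: 9×(1) + 1×(2) gives 87p₁ = 2025, so p₁ = 675/29.
Back-substitute into (2): p₂ = (234 + 3×675/29) / 9 = 979/29.

p₁ = 675/29, p₂ = 979/29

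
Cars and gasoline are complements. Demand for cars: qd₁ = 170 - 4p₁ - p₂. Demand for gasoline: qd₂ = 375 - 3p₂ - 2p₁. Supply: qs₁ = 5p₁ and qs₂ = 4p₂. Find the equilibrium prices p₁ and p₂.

Market 1: 170 - 4p₁ - p₂ = 5p₁ → 9p₁ + p₂ = 170.
Market 2: 7p₂ + 2p₁ = 375.
Eliminating p₂: 7×(1) − 1×(2) gives 61p₁ = 815, so p₁ = 815/61.
Back-substitute into (2): p₂ = (375 − 2×815/61) / 7 = 3035/61.

p₁ = 815/61, p₂ = 3035/61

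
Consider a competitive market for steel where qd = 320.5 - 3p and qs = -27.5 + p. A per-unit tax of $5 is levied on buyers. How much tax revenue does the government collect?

Pre-tax equilibrium: p* = 87, q* = 59.5.
Tax on buyers shifts demand to qd = 320.5 − 3(p + 5) = 305.5 - 3p.
305.5 - 3p = -27.5 + p gives seller price ps = 83.25; buyers pay pb = 83.25 + 5 = 88.25.
New quantity: q = 320.5 − 3(88.25) = 55.75.
Revenue = 5 × 55.75 = 278.75.

Tax revenue = 278.75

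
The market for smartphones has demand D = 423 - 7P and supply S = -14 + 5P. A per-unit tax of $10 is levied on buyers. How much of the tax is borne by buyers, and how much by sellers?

Pre-tax equilibrium: P* = 437/12, Q* = 2017/12.
Tax on buyers shifts demand to D = 423 − 7(P + 10) = 353 - 7P.
353 - 7P = -14 + 5P gives seller price Ps = 367/12; buyers pay Pb = 367/12 + 10 = 487/12.
New quantity: Q = 423 − 7(487/12) = 1667/12.
Buyer burden = 487/12 − 437/12 = 25/6; seller burden = 437/12 − 367/12 = 35/6.

Buyers bear 25/6, sellers bear 35/6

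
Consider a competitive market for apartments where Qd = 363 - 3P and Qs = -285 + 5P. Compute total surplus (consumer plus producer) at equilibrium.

Equilibrium: 363 - 3P = -285 + 5P gives P* = 81, Q* = 120.
Demand choke price: P = 121; supply starts at P = 57.
CS = ½(121 − 81)(120) = 2400; PS = ½(81 − 57)(120) = 1440.

Total surplus = 3840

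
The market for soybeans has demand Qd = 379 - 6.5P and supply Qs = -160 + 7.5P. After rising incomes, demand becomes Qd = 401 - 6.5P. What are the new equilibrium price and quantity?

P' = 561/14, Q' = 3935/28

Original equilibrium: P* = 38.5, Q* = 128.75.
New equilibrium: 401 - 6.5P = -160 + 7.5P, so 561 = 14P and P' = 561/14; Q' = 401 − 6.5(561/14) = 3935/28.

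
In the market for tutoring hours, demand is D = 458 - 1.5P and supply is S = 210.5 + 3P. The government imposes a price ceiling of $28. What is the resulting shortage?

Shortage = 121.5

Equilibrium price would be P* = 55, so the ceiling at 28 binds.
At P = 28: D = 458 − 1.5(28) = 416, S = 210.5 + 3(28) = 294.5.
Shortage = 416 − 294.5 = 121.5.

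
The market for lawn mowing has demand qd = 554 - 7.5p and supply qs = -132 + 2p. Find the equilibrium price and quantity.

Set qd = qs: 554 - 7.5p = -132 + 2p.
686 = 9.5p, so p* = 1372/19.
q* = 554 − 7.5(1372/19) = 236/19.

p* = 1372/19, q* = 236/19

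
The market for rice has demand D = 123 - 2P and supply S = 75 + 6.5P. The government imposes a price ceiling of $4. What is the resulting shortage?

Shortage = 14

Equilibrium price would be P* = 96/17, so the ceiling at 4 binds.
At P = 4: D = 123 − 2(4) = 115, S = 75 + 6.5(4) = 101.
Shortage = 115 − 101 = 14.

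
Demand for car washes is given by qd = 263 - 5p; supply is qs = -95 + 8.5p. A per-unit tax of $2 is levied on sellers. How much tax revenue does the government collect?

Tax revenue = 2234/9

Pre-tax equilibrium: p* = 716/27, q* = 3521/27.
Tax on sellers shifts supply to qs = -95 + 8.5(p − 2) = -112 + 8.5p.
263 - 5p = -112 + 8.5p gives buyer price pb = 250/9; sellers receive ps = 250/9 − 2 = 232/9.
New quantity: q = 263 − 5(250/9) = 1117/9.
Revenue = 2 × 1117/9 = 2234/9.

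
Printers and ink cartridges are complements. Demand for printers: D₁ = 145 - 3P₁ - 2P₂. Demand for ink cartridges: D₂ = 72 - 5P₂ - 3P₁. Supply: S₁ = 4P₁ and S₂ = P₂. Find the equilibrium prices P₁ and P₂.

Market 1: 145 - 3P₁ - 2P₂ = 4P₁ → 7P₁ + 2P₂ = 145.
Market 2: 6P₂ + 3P₁ = 72.
Eliminating P₂: 6×(1) − 2×(2) gives 36P₁ = 726, so P₁ = 121/6.
Back-substitute into (2): P₂ = (72 − 3×121/6) / 6 = 23/12.

P₁ = 121/6, P₂ = 23/12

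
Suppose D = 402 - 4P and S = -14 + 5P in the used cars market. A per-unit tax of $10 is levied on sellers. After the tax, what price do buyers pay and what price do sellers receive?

Pre-tax equilibrium: P* = 416/9, Q* = 1954/9.
Tax on sellers shifts supply to S = -14 + 5(P − 10) = -64 + 5P.
402 - 4P = -64 + 5P gives buyer price Pb = 466/9; sellers receive Ps = 466/9 − 10 = 376/9.
New quantity: Q = 402 − 4(466/9) = 1754/9.

Buyers pay 466/9, sellers receive 376/9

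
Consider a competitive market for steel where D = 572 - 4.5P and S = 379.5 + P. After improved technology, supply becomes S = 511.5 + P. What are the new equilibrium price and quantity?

Original equilibrium: P* = 35, Q* = 414.5.
New equilibrium: 572 - 4.5P = 511.5 + P, so 60.5 = 5.5P and P' = 11; Q' = 572 − 4.5(11) = 522.5.

P' = 11, Q' = 522.5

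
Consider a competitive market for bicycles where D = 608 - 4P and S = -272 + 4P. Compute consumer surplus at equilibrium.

Equilibrium: 608 - 4P = -272 + 4P gives P* = 110, Q* = 168.
Demand choke price (D = 0): P = 152.
CS = ½(152 − 110)(168) = 3528.

Consumer surplus = 3528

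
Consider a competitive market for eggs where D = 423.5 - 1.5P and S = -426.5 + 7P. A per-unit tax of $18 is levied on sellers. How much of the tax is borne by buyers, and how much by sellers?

Pre-tax equilibrium: P* = 100, Q* = 273.5.
Tax on sellers shifts supply to S = -426.5 + 7(P − 18) = -552.5 + 7P.
423.5 - 1.5P = -552.5 + 7P gives buyer price Pb = 1952/17; sellers receive Ps = 1952/17 − 18 = 1646/17.
New quantity: Q = 423.5 − 1.5(1952/17) = 8543/34.
Buyer burden = 1952/17 − 100 = 252/17; seller burden = 100 − 1646/17 = 54/17.

Buyers bear 252/17, sellers bear 54/17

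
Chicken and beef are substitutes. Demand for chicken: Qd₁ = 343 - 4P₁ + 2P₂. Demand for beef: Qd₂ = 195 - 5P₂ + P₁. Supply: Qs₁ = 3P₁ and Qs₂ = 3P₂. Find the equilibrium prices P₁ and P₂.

P₁ = 1567/27, P₂ = 854/27

Market 1: 343 - 4P₁ + 2P₂ = 3P₁ → 7P₁ - 2P₂ = 343.
Market 2: 8P₂ - P₁ = 195.
Eliminating P₂: 8×(1) + 2×(2) gives 54P₁ = 3134, so P₁ = 1567/27.
Back-substitute into (2): P₂ = (195 + 1×1567/27) / 8 = 854/27.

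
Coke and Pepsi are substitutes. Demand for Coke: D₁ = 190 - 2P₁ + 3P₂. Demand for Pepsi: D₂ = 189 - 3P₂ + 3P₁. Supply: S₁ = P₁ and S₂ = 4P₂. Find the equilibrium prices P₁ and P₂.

Market 1: 190 - 2P₁ + 3P₂ = P₁ → 3P₁ - 3P₂ = 190.
Market 2: 7P₂ - 3P₁ = 189.
Eliminating P₂: 7×(1) + 3×(2) gives 12P₁ = 1897, so P₁ = 1897/12.
Back-substitute into (2): P₂ = (189 + 3×1897/12) / 7 = 94.75.

P₁ = 1897/12, P₂ = 94.75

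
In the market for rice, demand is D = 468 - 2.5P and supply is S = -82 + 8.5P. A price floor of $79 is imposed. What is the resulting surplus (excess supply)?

Surplus = 319

Equilibrium price would be P* = 50, so the floor at 79 binds.
At P = 79: D = 270.5, S = 589.5.
Surplus = 589.5 − 270.5 = 319.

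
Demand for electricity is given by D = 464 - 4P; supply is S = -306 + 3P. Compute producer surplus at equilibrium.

Equilibrium: 464 - 4P = -306 + 3P gives P* = 110, Q* = 24.
Supply starts at P = 102 (where S = 0).
PS = ½(110 − 102)(24) = 96.

Producer surplus = 96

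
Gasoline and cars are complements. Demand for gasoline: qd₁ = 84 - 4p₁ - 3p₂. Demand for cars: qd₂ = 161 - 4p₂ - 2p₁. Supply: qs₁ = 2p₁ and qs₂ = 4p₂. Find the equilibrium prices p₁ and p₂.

Market 1: 84 - 4p₁ - 3p₂ = 2p₁ → 6p₁ + 3p₂ = 84.
Market 2: 8p₂ + 2p₁ = 161.
Eliminating p₂: 8×(1) − 3×(2) gives 42p₁ = 189, so p₁ = 4.5.
Back-substitute into (2): p₂ = (161 − 2×4.5) / 8 = 19.

p₁ = 4.5, p₂ = 19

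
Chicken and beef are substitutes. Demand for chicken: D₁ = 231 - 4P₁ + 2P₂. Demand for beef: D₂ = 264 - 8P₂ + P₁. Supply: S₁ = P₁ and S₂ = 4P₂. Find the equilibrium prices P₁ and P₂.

P₁ = 1650/29, P₂ = 1551/58

Market 1: 231 - 4P₁ + 2P₂ = P₁ → 5P₁ - 2P₂ = 231.
Market 2: 12P₂ - P₁ = 264.
Eliminating P₂: 12×(1) + 2×(2) gives 58P₁ = 3300, so P₁ = 1650/29.
Back-substitute into (2): P₂ = (264 + 1×1650/29) / 12 = 1551/58.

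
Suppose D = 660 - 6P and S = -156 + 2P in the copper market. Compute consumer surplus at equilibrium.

Consumer surplus = 192

Equilibrium: 660 - 6P = -156 + 2P gives P* = 102, Q* = 48.
Demand choke price (D = 0): P = 110.
CS = ½(110 − 102)(48) = 192.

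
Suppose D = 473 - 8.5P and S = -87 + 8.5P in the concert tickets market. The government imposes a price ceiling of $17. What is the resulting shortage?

Equilibrium price would be P* = 560/17, so the ceiling at 17 binds.
At P = 17: D = 473 − 8.5(17) = 328.5, S = -87 + 8.5(17) = 57.5.
Shortage = 328.5 − 57.5 = 271.

Shortage = 271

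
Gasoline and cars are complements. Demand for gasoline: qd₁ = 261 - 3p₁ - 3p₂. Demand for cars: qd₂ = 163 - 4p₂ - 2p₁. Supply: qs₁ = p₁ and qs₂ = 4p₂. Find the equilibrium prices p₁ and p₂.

Market 1: 261 - 3p₁ - 3p₂ = p₁ → 4p₁ + 3p₂ = 261.
Market 2: 8p₂ + 2p₁ = 163.
Eliminating p₂: 8×(1) − 3×(2) gives 26p₁ = 1599, so p₁ = 61.5.
Back-substitute into (2): p₂ = (163 − 2×61.5) / 8 = 5.

p₁ = 61.5, p₂ = 5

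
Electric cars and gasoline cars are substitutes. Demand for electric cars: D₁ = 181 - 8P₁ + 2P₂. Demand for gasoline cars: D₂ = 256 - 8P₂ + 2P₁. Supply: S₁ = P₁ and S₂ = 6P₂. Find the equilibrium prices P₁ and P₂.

Market 1: 181 - 8P₁ + 2P₂ = P₁ → 9P₁ - 2P₂ = 181.
Market 2: 14P₂ - 2P₁ = 256.
Eliminating P₂: 14×(1) + 2×(2) gives 122P₁ = 3046, so P₁ = 1523/61.
Back-substitute into (2): P₂ = (256 + 2×1523/61) / 14 = 1333/61.

P₁ = 1523/61, P₂ = 1333/61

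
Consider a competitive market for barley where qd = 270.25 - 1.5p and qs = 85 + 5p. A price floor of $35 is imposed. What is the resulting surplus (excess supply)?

Equilibrium price would be p* = 28.5, so the floor at 35 binds.
At p = 35: qd = 217.75, qs = 260.
Surplus = 260 − 217.75 = 42.25.

Surplus = 42.25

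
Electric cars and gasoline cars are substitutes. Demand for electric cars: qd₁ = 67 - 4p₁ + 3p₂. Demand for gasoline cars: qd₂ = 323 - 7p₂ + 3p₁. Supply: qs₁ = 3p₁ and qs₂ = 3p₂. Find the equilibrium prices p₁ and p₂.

p₁ = 1639/61, p₂ = 2462/61

Market 1: 67 - 4p₁ + 3p₂ = 3p₁ → 7p₁ - 3p₂ = 67.
Market 2: 10p₂ - 3p₁ = 323.
Eliminating p₂: 10×(1) + 3×(2) gives 61p₁ = 1639, so p₁ = 1639/61.
Back-substitute into (2): p₂ = (323 + 3×1639/61) / 10 = 2462/61.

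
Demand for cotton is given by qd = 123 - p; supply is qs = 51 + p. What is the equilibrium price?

Set qd = qs: 123 - p = 51 + p.
72 = 2p, so p* = 36.
q* = 123 − 1(36) = 87.

p* = 36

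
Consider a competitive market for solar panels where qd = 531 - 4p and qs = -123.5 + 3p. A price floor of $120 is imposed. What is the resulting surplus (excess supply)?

Equilibrium price would be p* = 93.5, so the floor at 120 binds.
At p = 120: qd = 51, qs = 236.5.
Surplus = 236.5 − 51 = 185.5.

Surplus = 185.5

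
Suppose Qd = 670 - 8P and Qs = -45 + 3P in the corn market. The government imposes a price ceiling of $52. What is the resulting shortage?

Equilibrium price would be P* = 65, so the ceiling at 52 binds.
At P = 52: Qd = 670 − 8(52) = 254, Qs = -45 + 3(52) = 111.
Shortage = 254 − 111 = 143.

Shortage = 143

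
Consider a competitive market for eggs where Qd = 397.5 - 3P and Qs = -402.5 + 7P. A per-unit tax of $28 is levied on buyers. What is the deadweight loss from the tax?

Deadweight loss = 823.2

Pre-tax equilibrium: P* = 80, Q* = 157.5.
Tax on buyers shifts demand to Qd = 397.5 − 3(P + 28) = 313.5 - 3P.
313.5 - 3P = -402.5 + 7P gives seller price Ps = 71.6; buyers pay Pb = 71.6 + 28 = 99.6.
New quantity: Q = 397.5 − 3(99.6) = 98.7.
DWL = ½ × 28 × (157.5 − 98.7) = 823.2.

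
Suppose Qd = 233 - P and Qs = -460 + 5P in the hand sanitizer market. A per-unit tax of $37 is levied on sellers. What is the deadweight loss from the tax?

Pre-tax equilibrium: P* = 115.5, Q* = 117.5.
Tax on sellers shifts supply to Qs = -460 + 5(P − 37) = -645 + 5P.
233 - P = -645 + 5P gives buyer price Pb = 439/3; sellers receive Ps = 439/3 − 37 = 328/3.
New quantity: Q = 233 − 1(439/3) = 260/3.
DWL = ½ × 37 × (117.5 − 260/3) = 6845/12.

Deadweight loss = 6845/12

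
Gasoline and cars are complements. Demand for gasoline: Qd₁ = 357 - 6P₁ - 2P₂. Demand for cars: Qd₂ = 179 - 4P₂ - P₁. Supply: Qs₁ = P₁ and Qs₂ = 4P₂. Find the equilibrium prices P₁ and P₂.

P₁ = 1249/27, P₂ = 448/27

Market 1: 357 - 6P₁ - 2P₂ = P₁ → 7P₁ + 2P₂ = 357.
Market 2: 8P₂ + P₁ = 179.
Eliminating P₂: 8×(1) − 2×(2) gives 54P₁ = 2498, so P₁ = 1249/27.
Back-substitute into (2): P₂ = (179 − 1×1249/27) / 8 = 448/27.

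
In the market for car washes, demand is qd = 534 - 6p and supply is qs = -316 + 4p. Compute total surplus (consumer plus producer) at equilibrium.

Equilibrium: 534 - 6p = -316 + 4p gives p* = 85, q* = 24.
Demand choke price: p = 89; supply starts at p = 79.
CS = ½(89 − 85)(24) = 48; PS = ½(85 − 79)(24) = 72.

Total surplus = 120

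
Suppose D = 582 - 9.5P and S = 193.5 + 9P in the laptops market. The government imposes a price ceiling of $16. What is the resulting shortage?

Shortage = 92.5

Equilibrium price would be P* = 21, so the ceiling at 16 binds.
At P = 16: D = 582 − 9.5(16) = 430, S = 193.5 + 9(16) = 337.5.
Shortage = 430 − 337.5 = 92.5.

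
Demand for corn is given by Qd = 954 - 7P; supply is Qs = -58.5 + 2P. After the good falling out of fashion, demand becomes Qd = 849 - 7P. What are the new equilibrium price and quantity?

Original equilibrium: P* = 112.5, Q* = 166.5.
New equilibrium: 849 - 7P = -58.5 + 2P, so 907.5 = 9P and P' = 605/6; Q' = 849 − 7(605/6) = 859/6.

P' = 605/6, Q' = 859/6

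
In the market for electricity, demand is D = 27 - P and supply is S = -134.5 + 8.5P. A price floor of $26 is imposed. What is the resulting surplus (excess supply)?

Equilibrium price would be P* = 17, so the floor at 26 binds.
At P = 26: D = 1, S = 86.5.
Surplus = 86.5 − 1 = 85.5.

Surplus = 85.5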